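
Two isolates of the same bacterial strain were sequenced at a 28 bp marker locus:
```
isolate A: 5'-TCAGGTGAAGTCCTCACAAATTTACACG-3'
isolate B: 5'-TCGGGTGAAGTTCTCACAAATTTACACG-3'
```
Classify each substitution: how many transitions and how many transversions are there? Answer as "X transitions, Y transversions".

2 transitions, 0 transversions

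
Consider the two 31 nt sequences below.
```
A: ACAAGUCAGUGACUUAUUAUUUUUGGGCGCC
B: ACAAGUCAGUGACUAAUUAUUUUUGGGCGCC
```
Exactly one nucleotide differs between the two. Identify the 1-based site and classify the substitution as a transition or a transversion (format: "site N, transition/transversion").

Site 15 changes U→A. U is a pyrimidine and A is a purine, so this is a transversion.

site 15, transversion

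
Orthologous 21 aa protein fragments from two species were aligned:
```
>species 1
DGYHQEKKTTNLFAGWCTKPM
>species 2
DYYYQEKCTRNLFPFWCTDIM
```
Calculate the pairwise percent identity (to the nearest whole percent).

62%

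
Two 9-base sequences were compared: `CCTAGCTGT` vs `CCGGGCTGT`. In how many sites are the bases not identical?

2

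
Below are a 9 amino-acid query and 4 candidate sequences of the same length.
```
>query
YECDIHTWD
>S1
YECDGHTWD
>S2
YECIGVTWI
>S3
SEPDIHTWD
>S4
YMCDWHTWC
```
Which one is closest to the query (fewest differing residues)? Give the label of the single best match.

S1

S1 differs at 1 residue; S2 differs at 4 residues; S3 differs at 2 residues; S4 differs at 3 residues. The closest is S1.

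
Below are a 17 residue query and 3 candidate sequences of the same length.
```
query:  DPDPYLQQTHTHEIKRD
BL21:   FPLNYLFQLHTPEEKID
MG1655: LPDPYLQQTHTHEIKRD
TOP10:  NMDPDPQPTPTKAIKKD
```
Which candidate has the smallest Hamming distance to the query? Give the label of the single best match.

BL21 differs at 8 residues; MG1655 differs at 1 residue; TOP10 differs at 9 residues. The closest is MG1655.

MG1655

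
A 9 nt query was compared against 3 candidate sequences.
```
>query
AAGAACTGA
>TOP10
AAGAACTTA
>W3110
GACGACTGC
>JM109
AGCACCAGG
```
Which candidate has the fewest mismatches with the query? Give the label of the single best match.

TOP10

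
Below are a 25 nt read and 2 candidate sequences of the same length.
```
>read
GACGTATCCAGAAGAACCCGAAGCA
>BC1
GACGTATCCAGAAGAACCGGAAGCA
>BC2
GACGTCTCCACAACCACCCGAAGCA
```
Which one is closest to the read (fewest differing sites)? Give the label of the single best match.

BC1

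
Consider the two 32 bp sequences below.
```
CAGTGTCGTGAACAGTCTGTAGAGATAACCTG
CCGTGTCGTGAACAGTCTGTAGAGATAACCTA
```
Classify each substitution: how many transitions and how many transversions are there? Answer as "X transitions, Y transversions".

Transitions (purine↔purine or pyrimidine↔pyrimidine): 32 G→A.
Transversions (purine↔pyrimidine): 2 A→C.

1 transition, 1 transversion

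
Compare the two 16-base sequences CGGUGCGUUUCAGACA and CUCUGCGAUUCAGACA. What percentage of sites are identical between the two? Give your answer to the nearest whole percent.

81%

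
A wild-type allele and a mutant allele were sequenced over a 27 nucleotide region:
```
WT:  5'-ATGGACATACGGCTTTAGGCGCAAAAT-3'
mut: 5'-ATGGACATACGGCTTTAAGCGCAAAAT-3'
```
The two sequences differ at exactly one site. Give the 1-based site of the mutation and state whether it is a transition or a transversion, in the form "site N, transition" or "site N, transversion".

The sequences differ only at site 18: G→A (purine→purine), a transition.

site 18, transition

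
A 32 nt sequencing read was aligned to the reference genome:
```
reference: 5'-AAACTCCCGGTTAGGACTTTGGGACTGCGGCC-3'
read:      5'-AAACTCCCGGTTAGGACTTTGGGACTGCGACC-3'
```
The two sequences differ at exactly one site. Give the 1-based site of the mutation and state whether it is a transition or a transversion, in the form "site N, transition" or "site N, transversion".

site 30, transition

Site 30 changes G→A. G is a purine and A is a purine, so this is a transition.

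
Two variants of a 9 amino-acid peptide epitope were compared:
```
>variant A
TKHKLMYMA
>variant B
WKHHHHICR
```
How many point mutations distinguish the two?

The sequences differ at positions 1, 4, 5, 6, 7, 8, 9 (1-based) — 7 in total.

7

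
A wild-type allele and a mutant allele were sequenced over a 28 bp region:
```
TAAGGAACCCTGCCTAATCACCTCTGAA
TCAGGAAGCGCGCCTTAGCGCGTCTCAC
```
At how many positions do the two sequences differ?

10

The sequences differ at positions 2, 8, 10, 11, 16, 18, 20, 22, 26, 28 (1-based) — 10 in total.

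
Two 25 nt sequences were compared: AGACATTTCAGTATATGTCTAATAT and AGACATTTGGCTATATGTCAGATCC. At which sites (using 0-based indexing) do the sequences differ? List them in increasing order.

Differences at site 8 (C→G), site 9 (A→G), site 10 (G→C), site 19 (T→A), site 20 (A→G), site 23 (A→C), site 24 (T→C).

8, 9, 10, 19, 20, 23, 24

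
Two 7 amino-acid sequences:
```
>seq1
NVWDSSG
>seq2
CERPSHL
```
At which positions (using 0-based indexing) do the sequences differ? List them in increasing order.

Differences at position 0 (N→C), position 1 (V→E), position 2 (W→R), position 3 (D→P), position 5 (S→H), position 6 (G→L).

0, 1, 2, 3, 5, 6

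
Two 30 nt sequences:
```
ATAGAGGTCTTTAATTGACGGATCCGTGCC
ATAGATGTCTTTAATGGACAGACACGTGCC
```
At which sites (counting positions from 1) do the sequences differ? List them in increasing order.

Differences at site 6 (G→T), site 16 (T→G), site 20 (G→A), site 23 (T→C), site 24 (C→A).

6, 16, 20, 23, 24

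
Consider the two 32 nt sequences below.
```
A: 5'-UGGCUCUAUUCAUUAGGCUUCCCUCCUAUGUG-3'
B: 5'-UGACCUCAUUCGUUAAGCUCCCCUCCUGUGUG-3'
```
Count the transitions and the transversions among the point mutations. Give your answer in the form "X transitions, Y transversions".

Transitions (purine↔purine or pyrimidine↔pyrimidine): 3 G→A, 5 U→C, 6 C→U, 7 U→C, 12 A→G, 16 G→A, 20 U→C, 28 A→G.
Transversions (purine↔pyrimidine): none.

8 transitions, 0 transversions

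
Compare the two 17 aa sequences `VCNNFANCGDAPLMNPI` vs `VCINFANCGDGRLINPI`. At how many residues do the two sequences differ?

4

Comparing position by position, 4 residues differ: 3 (N/I), 11 (A/G), 12 (P/R), 14 (M/I).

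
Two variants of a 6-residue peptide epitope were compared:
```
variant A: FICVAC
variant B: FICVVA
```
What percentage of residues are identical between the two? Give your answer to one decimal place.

66.7%

2 positions differ (5, 6), so 4 of 6 match: 4/6 = 66.67%.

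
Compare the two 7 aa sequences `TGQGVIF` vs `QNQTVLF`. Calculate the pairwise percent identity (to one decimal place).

42.9%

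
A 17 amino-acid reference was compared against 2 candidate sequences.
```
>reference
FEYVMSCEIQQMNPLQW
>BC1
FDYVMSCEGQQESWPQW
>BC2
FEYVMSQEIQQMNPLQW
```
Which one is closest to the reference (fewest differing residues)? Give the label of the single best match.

BC2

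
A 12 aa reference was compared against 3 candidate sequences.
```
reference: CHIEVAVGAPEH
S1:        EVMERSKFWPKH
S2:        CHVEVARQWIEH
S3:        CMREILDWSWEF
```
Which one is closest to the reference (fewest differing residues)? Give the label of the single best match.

S2

S1 differs at 9 residues; S2 differs at 5 residues; S3 differs at 9 residues. The closest is S2.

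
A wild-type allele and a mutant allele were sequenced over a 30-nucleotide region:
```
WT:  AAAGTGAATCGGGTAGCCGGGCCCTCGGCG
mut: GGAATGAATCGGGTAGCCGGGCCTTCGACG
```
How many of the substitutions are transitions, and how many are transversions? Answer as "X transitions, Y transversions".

5 transitions, 0 transversions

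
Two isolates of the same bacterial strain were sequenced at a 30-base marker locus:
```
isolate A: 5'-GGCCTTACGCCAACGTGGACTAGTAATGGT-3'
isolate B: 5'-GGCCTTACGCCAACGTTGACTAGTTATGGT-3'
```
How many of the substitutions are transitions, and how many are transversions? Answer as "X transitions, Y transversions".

Mismatches (1-based):
base 17: G→T (purine→pyrimidine, transversion)
base 25: A→T (purine→pyrimidine, transversion)

0 transitions, 2 transversions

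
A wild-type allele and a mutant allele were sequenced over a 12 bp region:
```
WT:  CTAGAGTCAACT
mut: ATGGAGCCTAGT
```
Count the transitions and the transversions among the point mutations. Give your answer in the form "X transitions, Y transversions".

2 transitions, 3 transversions

Transitions (purine↔purine or pyrimidine↔pyrimidine): 3 A→G, 7 T→C.
Transversions (purine↔pyrimidine): 1 C→A, 9 A→T, 11 C→G.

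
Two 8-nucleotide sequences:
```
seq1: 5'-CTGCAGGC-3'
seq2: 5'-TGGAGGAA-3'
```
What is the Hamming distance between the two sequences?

The sequences differ at bases 1, 2, 4, 5, 7, 8 (1-based) — 6 in total.

6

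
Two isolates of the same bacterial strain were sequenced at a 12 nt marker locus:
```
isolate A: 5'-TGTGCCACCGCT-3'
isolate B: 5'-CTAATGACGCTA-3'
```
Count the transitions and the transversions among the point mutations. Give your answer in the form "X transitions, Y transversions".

4 transitions, 6 transversions

Mismatches (1-based):
position 1: T→C (pyrimidine→pyrimidine, transition)
position 2: G→T (purine→pyrimidine, transversion)
position 3: T→A (pyrimidine→purine, transversion)
position 4: G→A (purine→purine, transition)
position 5: C→T (pyrimidine→pyrimidine, transition)
position 6: C→G (pyrimidine→purine, transversion)
position 9: C→G (pyrimidine→purine, transversion)
position 10: G→C (purine→pyrimidine, transversion)
position 11: C→T (pyrimidine→pyrimidine, transition)
position 12: T→A (pyrimidine→purine, transversion)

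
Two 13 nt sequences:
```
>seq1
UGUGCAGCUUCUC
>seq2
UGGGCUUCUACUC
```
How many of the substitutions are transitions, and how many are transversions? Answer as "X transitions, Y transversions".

Mismatches (1-based):
position 3: U→G (pyrimidine→purine, transversion)
position 6: A→U (purine→pyrimidine, transversion)
position 7: G→U (purine→pyrimidine, transversion)
position 10: U→A (pyrimidine→purine, transversion)

0 transitions, 4 transversions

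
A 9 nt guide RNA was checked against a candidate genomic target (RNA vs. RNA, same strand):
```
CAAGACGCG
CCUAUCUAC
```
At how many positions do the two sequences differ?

Mismatches (1-based): position 2: A→C; position 3: A→U; position 4: G→A; position 5: A→U; position 7: G→U; position 8: C→A; position 9: G→C.

7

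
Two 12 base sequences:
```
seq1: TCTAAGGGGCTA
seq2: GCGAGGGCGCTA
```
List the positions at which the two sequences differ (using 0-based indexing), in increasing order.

0, 2, 4, 7

Differences at position 0 (T→G), position 2 (T→G), position 4 (A→G), position 7 (G→C).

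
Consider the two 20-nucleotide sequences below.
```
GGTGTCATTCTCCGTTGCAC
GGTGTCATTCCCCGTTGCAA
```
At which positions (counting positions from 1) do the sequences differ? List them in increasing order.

11, 20

Differences at position 11 (T→C), position 20 (C→A).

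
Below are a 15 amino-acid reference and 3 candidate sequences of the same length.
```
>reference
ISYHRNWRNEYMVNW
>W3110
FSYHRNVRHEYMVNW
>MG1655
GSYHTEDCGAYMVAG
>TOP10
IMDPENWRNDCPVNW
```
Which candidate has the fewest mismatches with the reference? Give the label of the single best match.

W3110 differs at 3 positions; MG1655 differs at 9 positions; TOP10 differs at 7 positions. The closest is W3110.

W3110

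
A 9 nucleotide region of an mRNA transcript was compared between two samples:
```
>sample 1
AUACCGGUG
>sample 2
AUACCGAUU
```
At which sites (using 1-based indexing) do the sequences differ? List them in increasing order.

7, 9

Differences at site 7 (G→A), site 9 (G→U).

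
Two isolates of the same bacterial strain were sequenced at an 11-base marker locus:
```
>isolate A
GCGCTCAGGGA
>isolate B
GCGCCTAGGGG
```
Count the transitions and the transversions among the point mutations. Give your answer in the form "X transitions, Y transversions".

Mismatches (1-based):
site 5: T→C (pyrimidine→pyrimidine, transition)
site 6: C→T (pyrimidine→pyrimidine, transition)
site 11: A→G (purine→purine, transition)

3 transitions, 0 transversions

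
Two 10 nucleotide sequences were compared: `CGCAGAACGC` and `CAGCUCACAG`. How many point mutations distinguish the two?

Comparing position by position, 7 sites differ: 2 (G/A), 3 (C/G), 4 (A/C), 5 (G/U), 6 (A/C), 9 (G/A), 10 (C/G).

7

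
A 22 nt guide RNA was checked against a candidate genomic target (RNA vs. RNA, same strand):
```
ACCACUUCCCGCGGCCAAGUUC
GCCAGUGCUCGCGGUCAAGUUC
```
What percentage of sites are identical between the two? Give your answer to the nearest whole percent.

77%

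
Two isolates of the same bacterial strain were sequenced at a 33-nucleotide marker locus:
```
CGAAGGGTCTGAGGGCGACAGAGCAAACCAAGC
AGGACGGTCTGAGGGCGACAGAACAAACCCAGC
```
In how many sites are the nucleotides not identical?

5

Comparing position by position, 5 sites differ: 1 (C/A), 3 (A/G), 5 (G/C), 23 (G/A), 30 (A/C).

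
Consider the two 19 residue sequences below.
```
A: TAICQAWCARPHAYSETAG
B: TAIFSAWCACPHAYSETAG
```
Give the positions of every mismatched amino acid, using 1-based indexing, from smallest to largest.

Scanning 1-based: 4: C/F; 5: Q/S; 10: R/C.

4, 5, 10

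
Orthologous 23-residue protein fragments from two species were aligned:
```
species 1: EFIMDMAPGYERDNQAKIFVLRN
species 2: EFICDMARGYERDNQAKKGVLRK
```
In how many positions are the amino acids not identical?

5

Mismatches (1-based): position 4: M→C; position 8: P→R; position 18: I→K; position 19: F→G; position 23: N→K.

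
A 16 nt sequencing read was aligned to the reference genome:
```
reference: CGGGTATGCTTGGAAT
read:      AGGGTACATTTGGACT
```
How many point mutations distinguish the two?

5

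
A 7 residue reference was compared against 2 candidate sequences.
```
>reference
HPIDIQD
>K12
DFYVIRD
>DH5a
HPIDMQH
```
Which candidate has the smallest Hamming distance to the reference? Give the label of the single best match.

DH5a

Hamming distances to reference — K12: 5; DH5a: 2.
Smallest is DH5a with 2 mismatches.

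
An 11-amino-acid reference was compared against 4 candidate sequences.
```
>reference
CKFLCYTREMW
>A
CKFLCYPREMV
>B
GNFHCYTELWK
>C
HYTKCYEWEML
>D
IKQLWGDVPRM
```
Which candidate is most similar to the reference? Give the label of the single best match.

A differs at 2 residues; B differs at 7 residues; C differs at 7 residues; D differs at 9 residues. The closest is A.

A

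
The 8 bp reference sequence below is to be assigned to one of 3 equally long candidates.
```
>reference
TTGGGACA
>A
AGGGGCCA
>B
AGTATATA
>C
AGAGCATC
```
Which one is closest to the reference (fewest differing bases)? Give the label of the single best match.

A

A differs at 3 bases; B differs at 6 bases; C differs at 6 bases. The closest is A.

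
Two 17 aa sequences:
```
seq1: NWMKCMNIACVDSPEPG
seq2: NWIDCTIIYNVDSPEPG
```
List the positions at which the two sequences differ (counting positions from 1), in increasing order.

3, 4, 6, 7, 9, 10

Scanning 1-based: 3: M/I; 4: K/D; 6: M/T; 7: N/I; 9: A/Y; 10: C/N.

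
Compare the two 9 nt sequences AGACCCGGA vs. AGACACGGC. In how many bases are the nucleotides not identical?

2

Comparing position by position, 2 bases differ: 5 (C/A), 9 (A/C).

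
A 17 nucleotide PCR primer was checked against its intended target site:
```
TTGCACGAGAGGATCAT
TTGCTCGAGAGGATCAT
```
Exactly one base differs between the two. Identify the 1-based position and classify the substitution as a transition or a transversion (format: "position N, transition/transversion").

position 5, transversion

Position 5 changes A→T. A is a purine and T is a pyrimidine, so this is a transversion.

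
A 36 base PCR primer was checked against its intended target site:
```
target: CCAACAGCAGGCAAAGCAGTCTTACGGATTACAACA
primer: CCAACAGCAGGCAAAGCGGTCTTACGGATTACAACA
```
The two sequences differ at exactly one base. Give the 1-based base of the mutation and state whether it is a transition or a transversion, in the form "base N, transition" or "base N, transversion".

base 18, transition

Base 18 changes A→G. A is a purine and G is a purine, so this is a transition.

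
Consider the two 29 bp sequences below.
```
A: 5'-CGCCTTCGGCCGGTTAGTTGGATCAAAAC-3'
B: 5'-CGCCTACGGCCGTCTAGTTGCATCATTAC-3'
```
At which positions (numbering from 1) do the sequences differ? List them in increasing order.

Differences at position 6 (T→A), position 13 (G→T), position 14 (T→C), position 21 (G→C), position 26 (A→T), position 27 (A→T).

6, 13, 14, 21, 26, 27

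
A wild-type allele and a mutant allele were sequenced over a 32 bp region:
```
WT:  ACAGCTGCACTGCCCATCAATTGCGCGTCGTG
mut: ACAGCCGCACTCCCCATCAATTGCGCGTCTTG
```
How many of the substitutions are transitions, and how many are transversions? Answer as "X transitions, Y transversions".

1 transition, 2 transversions

Mismatches (1-based):
position 6: T→C (pyrimidine→pyrimidine, transition)
position 12: G→C (purine→pyrimidine, transversion)
position 30: G→T (purine→pyrimidine, transversion)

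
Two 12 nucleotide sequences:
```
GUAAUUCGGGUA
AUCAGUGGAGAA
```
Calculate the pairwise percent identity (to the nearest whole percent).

50%

6 positions differ (1, 3, 5, 7, 9, 11), so 6 of 12 match: 6/12 = 50%.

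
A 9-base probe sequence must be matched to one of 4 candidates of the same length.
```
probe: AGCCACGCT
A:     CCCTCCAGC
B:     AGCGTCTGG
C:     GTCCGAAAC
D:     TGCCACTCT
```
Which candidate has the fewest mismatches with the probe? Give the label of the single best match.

D

Hamming distances to probe — A: 7; B: 5; C: 7; D: 2.
Smallest is D with 2 mismatches.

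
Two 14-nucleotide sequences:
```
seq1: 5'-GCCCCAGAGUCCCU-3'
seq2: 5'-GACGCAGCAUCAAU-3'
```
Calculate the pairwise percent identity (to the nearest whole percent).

57%

Mismatches at positions 2, 4, 8, 9, 12, 13 (1-based): 6 of 14.
Identical positions: 8/14 = 57.14% → 57%.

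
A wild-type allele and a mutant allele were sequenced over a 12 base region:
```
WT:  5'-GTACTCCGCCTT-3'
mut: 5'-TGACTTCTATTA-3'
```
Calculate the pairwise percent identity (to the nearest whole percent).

42%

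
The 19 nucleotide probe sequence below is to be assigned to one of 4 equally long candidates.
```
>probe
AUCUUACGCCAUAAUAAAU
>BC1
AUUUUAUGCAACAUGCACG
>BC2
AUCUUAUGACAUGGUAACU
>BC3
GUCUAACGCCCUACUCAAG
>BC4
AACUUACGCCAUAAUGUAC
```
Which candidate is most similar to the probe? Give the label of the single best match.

BC1 differs at 9 sites; BC2 differs at 5 sites; BC3 differs at 6 sites; BC4 differs at 4 sites. The closest is BC4.

BC4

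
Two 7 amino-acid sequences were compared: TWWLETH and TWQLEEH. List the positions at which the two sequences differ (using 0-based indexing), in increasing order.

Differences at position 2 (W→Q), position 5 (T→E).

2, 5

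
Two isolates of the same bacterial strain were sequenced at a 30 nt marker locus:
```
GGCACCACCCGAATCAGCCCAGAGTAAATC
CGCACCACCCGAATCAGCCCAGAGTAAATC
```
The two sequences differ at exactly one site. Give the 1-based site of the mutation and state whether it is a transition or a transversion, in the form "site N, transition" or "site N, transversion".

Site 1 changes G→C. G is a purine and C is a pyrimidine, so this is a transversion.

site 1, transversion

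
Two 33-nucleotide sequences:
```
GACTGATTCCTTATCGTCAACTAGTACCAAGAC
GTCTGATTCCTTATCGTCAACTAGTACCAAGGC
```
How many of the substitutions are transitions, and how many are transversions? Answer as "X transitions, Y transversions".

1 transition, 1 transversion

Transitions (purine↔purine or pyrimidine↔pyrimidine): 32 A→G.
Transversions (purine↔pyrimidine): 2 A→T.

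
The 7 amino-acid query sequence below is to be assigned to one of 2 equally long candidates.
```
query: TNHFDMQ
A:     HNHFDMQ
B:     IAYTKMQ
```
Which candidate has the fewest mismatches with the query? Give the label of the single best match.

A

Hamming distances to query — A: 1; B: 5.
Smallest is A with 1 mismatch.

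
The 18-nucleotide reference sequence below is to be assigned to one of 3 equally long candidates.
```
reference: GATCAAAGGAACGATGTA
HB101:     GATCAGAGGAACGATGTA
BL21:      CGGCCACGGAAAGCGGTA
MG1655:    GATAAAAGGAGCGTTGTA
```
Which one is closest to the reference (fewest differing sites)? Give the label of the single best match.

Hamming distances to reference — HB101: 1; BL21: 8; MG1655: 3.
Smallest is HB101 with 1 mismatch.

HB101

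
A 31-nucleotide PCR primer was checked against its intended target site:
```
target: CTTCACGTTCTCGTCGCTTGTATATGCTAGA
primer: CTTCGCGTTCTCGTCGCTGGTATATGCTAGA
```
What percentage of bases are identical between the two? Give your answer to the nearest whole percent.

Mismatches at positions 5, 19 (1-based): 2 of 31.
Identical positions: 29/31 = 93.55% → 94%.

94%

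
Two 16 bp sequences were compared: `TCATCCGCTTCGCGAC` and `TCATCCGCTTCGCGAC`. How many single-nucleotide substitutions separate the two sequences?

No positions differ; the sequences are identical.

0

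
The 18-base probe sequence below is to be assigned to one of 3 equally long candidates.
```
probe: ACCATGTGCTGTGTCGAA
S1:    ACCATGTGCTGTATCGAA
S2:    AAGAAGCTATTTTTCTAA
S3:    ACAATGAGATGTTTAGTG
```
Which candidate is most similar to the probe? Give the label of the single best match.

S1

Hamming distances to probe — S1: 1; S2: 9; S3: 7.
Smallest is S1 with 1 mismatch.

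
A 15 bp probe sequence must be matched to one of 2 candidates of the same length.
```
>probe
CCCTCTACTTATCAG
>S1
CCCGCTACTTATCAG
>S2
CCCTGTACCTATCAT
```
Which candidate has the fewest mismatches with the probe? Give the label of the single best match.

S1 differs at 1 position; S2 differs at 3 positions. The closest is S1.

S1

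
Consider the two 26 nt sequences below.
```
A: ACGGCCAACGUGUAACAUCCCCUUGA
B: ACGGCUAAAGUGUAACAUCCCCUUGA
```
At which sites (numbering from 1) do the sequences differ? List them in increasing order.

6, 9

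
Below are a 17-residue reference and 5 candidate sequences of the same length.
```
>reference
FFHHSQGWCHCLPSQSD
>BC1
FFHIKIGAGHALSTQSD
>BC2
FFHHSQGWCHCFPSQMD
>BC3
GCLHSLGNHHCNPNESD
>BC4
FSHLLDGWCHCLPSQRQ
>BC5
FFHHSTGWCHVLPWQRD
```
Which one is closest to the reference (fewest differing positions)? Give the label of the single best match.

Hamming distances to reference — BC1: 8; BC2: 2; BC3: 9; BC4: 6; BC5: 4.
Smallest is BC2 with 2 mismatches.

BC2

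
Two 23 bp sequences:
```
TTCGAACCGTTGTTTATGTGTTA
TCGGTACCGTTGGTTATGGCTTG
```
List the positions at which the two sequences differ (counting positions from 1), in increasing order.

Differences at position 2 (T→C), position 3 (C→G), position 5 (A→T), position 13 (T→G), position 19 (T→G), position 20 (G→C), position 23 (A→G).

2, 3, 5, 13, 19, 20, 23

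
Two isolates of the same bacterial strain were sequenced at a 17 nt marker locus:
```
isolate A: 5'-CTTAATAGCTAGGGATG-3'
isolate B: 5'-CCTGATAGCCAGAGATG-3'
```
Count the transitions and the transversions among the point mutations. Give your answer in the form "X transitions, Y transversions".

4 transitions, 0 transversions

Mismatches (1-based):
base 2: T→C (pyrimidine→pyrimidine, transition)
base 4: A→G (purine→purine, transition)
base 10: T→C (pyrimidine→pyrimidine, transition)
base 13: G→A (purine→purine, transition)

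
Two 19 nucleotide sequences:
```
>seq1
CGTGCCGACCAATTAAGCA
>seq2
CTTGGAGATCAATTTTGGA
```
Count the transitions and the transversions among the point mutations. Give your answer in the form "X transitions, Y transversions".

Transitions (purine↔purine or pyrimidine↔pyrimidine): 9 C→T.
Transversions (purine↔pyrimidine): 2 G→T, 5 C→G, 6 C→A, 15 A→T, 16 A→T, 18 C→G.

1 transition, 6 transversions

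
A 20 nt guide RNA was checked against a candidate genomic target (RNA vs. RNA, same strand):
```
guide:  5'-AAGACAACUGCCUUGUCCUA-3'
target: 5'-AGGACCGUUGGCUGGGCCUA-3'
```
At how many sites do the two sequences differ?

Comparing position by position, 7 sites differ: 2 (A/G), 6 (A/C), 7 (A/G), 8 (C/U), 11 (C/G), 14 (U/G), 16 (U/G).

7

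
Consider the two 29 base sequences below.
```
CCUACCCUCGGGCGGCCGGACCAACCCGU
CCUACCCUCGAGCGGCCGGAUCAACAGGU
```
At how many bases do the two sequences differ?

Mismatches (1-based): base 11: G→A; base 21: C→U; base 26: C→A; base 27: C→G.

4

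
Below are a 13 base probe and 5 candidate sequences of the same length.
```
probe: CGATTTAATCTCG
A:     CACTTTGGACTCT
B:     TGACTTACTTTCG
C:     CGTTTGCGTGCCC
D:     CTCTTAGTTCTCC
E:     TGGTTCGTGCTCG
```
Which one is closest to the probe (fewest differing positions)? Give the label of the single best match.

Hamming distances to probe — A: 6; B: 4; C: 7; D: 6; E: 6.
Smallest is B with 4 mismatches.

B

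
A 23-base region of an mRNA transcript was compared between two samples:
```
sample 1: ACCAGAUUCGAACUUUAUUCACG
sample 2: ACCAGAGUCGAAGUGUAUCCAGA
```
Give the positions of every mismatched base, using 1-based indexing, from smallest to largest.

Differences at position 7 (U→G), position 13 (C→G), position 15 (U→G), position 19 (U→C), position 22 (C→G), position 23 (G→A).

7, 13, 15, 19, 22, 23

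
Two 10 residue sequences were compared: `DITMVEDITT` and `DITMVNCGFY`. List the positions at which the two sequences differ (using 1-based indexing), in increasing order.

6, 7, 8, 9, 10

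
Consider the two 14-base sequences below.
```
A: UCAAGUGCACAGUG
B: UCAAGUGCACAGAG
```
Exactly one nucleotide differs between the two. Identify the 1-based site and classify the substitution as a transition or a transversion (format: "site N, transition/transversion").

site 13, transversion

The sequences differ only at site 13: U→A (pyrimidine→purine), a transversion.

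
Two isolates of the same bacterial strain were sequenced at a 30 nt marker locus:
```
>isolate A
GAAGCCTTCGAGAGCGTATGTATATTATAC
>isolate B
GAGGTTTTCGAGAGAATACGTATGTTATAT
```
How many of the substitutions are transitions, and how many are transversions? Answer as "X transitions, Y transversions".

Mismatches (1-based):
site 3: A→G (purine→purine, transition)
site 5: C→T (pyrimidine→pyrimidine, transition)
site 6: C→T (pyrimidine→pyrimidine, transition)
site 15: C→A (pyrimidine→purine, transversion)
site 16: G→A (purine→purine, transition)
site 19: T→C (pyrimidine→pyrimidine, transition)
site 24: A→G (purine→purine, transition)
site 30: C→T (pyrimidine→pyrimidine, transition)

7 transitions, 1 transversion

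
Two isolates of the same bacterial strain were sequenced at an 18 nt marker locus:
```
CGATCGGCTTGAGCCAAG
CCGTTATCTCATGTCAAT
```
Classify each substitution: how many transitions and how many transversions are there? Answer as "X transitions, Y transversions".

Transitions (purine↔purine or pyrimidine↔pyrimidine): 3 A→G, 5 C→T, 6 G→A, 10 T→C, 11 G→A, 14 C→T.
Transversions (purine↔pyrimidine): 2 G→C, 7 G→T, 12 A→T, 18 G→T.

6 transitions, 4 transversions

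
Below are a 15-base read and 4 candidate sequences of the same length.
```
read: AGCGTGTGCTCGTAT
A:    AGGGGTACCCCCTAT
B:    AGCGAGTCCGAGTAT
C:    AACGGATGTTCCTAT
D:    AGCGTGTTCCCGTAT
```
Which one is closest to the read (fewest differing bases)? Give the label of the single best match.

D

A differs at 7 bases; B differs at 4 bases; C differs at 5 bases; D differs at 2 bases. The closest is D.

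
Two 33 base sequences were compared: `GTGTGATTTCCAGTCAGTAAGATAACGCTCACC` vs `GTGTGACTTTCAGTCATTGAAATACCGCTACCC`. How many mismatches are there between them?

Comparing position by position, 8 positions differ: 7 (T/C), 10 (C/T), 17 (G/T), 19 (A/G), 21 (G/A), 25 (A/C), 30 (C/A), 31 (A/C).

8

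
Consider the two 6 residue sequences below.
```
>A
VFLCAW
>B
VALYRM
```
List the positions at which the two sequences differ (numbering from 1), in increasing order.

Scanning 1-based: 2: F/A; 4: C/Y; 5: A/R; 6: W/M.

2, 4, 5, 6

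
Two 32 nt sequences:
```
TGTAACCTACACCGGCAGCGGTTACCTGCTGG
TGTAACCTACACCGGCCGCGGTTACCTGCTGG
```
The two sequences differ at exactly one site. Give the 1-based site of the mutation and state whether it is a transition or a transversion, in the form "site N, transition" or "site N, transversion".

Site 17 changes A→C. A is a purine and C is a pyrimidine, so this is a transversion.

site 17, transversion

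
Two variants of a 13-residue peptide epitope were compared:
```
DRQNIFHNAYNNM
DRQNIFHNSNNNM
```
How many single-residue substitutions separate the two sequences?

2

Mismatches (1-based): position 9: A→S; position 10: Y→N.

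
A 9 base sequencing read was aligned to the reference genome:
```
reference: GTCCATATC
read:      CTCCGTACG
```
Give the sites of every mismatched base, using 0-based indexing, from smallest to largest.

Differences at site 0 (G→C), site 4 (A→G), site 7 (T→C), site 8 (C→G).

0, 4, 7, 8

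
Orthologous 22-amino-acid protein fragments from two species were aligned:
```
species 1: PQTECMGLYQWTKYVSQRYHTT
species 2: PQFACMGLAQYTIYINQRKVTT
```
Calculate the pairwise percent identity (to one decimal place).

59.1%

Mismatches at positions 3, 4, 9, 11, 13, 15, 16, 19, 20 (1-based): 9 of 22.
Identical positions: 13/22 = 59.09% → 59.1%.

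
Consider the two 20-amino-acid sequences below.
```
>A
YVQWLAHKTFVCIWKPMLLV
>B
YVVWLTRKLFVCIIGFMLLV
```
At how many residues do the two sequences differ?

7

The sequences differ at residues 3, 6, 7, 9, 14, 15, 16 (1-based) — 7 in total.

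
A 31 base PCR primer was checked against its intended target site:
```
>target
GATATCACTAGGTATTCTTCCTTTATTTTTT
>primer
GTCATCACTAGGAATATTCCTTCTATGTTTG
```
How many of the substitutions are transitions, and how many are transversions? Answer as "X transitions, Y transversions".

Mismatches (1-based):
site 2: A→T (purine→pyrimidine, transversion)
site 3: T→C (pyrimidine→pyrimidine, transition)
site 13: T→A (pyrimidine→purine, transversion)
site 16: T→A (pyrimidine→purine, transversion)
site 17: C→T (pyrimidine→pyrimidine, transition)
site 19: T→C (pyrimidine→pyrimidine, transition)
site 21: C→T (pyrimidine→pyrimidine, transition)
site 23: T→C (pyrimidine→pyrimidine, transition)
site 27: T→G (pyrimidine→purine, transversion)
site 31: T→G (pyrimidine→purine, transversion)

5 transitions, 5 transversions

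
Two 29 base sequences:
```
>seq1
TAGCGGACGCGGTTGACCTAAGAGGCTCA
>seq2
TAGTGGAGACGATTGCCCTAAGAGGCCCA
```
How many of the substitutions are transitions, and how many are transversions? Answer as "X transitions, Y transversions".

4 transitions, 2 transversions

Transitions (purine↔purine or pyrimidine↔pyrimidine): 4 C→T, 9 G→A, 12 G→A, 27 T→C.
Transversions (purine↔pyrimidine): 8 C→G, 16 A→C.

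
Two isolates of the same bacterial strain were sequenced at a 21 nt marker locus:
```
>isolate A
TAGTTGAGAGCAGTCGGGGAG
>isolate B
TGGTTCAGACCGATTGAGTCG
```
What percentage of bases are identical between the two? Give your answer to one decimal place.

57.1%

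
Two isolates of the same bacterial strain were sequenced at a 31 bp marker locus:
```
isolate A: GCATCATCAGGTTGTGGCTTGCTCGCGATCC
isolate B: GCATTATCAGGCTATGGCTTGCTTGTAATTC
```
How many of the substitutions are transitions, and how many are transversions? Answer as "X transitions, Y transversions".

Transitions (purine↔purine or pyrimidine↔pyrimidine): 5 C→T, 12 T→C, 14 G→A, 24 C→T, 26 C→T, 27 G→A, 30 C→T.
Transversions (purine↔pyrimidine): none.

7 transitions, 0 transversions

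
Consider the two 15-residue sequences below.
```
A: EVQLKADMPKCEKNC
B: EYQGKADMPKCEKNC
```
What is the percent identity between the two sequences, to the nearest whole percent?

Mismatches at positions 2, 4 (1-based): 2 of 15.
Identical positions: 13/15 = 86.67% → 87%.

87%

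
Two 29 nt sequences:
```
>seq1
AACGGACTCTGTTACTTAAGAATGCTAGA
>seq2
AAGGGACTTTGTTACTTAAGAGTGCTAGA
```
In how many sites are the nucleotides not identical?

Mismatches (1-based): site 3: C→G; site 9: C→T; site 22: A→G.

3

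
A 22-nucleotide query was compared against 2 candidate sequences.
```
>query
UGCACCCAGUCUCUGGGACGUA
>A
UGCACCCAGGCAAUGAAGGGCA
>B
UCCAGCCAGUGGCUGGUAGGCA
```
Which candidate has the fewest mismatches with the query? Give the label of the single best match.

Hamming distances to query — A: 8; B: 7.
Smallest is B with 7 mismatches.

B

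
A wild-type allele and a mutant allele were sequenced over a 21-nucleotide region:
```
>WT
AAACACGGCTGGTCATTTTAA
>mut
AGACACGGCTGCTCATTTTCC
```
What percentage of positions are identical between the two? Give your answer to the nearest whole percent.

81%

4 positions differ (2, 12, 20, 21), so 17 of 21 match: 17/21 = 80.95%.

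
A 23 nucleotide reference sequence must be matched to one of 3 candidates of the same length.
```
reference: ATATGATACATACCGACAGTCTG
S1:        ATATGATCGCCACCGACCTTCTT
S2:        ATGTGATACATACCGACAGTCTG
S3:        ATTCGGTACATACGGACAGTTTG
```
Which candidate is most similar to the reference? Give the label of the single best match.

S2

S1 differs at 7 sites; S2 differs at 1 site; S3 differs at 5 sites. The closest is S2.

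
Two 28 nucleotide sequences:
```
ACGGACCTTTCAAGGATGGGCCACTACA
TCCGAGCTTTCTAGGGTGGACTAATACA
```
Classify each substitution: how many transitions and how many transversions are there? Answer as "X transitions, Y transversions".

3 transitions, 5 transversions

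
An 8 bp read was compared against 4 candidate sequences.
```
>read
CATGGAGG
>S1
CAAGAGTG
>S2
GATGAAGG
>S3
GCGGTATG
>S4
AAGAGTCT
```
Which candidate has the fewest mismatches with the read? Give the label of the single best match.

S1 differs at 4 sites; S2 differs at 2 sites; S3 differs at 5 sites; S4 differs at 6 sites. The closest is S2.

S2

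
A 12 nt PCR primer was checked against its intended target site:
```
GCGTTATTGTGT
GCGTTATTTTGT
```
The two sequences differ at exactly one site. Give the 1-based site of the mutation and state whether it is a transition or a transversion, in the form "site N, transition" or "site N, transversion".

site 9, transversion

The sequences differ only at site 9: G→T (purine→pyrimidine), a transversion.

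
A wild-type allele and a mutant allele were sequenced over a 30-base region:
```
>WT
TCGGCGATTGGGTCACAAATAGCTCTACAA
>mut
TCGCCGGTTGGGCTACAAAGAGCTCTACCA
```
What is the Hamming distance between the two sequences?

6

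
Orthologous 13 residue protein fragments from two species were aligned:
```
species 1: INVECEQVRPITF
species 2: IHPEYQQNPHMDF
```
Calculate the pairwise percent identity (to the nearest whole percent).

Mismatches at positions 2, 3, 5, 6, 8, 9, 10, 11, 12 (1-based): 9 of 13.
Identical positions: 4/13 = 30.77% → 31%.

31%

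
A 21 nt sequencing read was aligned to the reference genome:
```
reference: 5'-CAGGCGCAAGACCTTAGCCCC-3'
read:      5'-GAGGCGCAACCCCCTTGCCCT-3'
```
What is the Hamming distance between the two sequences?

6

The sequences differ at bases 1, 10, 11, 14, 16, 21 (1-based) — 6 in total.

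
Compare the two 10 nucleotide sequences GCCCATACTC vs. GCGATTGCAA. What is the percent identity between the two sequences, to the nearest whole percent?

40%

6 positions differ (3, 4, 5, 7, 9, 10), so 4 of 10 match: 4/10 = 40%.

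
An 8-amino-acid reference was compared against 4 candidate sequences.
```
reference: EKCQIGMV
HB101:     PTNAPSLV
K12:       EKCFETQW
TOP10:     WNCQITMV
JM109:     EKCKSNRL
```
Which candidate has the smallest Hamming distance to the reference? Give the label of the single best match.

TOP10

HB101 differs at 7 residues; K12 differs at 5 residues; TOP10 differs at 3 residues; JM109 differs at 5 residues. The closest is TOP10.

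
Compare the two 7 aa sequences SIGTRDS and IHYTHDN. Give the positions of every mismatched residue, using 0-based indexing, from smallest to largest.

0, 1, 2, 4, 6

Differences at position 0 (S→I), position 1 (I→H), position 2 (G→Y), position 4 (R→H), position 6 (S→N).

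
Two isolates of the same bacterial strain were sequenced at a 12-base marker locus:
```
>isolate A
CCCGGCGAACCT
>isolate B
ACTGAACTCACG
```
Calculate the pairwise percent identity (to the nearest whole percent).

25%

Mismatches at positions 1, 3, 5, 6, 7, 8, 9, 10, 12 (1-based): 9 of 12.
Identical positions: 3/12 = 25% → 25%.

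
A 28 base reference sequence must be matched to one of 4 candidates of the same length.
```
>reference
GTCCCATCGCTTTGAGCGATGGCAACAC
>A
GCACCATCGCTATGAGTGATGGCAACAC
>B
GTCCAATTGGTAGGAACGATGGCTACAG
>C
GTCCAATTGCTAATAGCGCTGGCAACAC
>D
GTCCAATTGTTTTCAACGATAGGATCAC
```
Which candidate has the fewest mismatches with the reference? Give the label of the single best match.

A differs at 4 positions; B differs at 8 positions; C differs at 6 positions; D differs at 8 positions. The closest is A.

A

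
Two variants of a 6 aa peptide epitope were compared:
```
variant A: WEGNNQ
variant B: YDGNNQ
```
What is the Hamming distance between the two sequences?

The sequences differ at positions 1, 2 (1-based) — 2 in total.

2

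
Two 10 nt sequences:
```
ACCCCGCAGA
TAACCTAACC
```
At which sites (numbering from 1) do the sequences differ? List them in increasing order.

Scanning 1-based: 1: A/T; 2: C/A; 3: C/A; 6: G/T; 7: C/A; 9: G/C; 10: A/C.

1, 2, 3, 6, 7, 9, 10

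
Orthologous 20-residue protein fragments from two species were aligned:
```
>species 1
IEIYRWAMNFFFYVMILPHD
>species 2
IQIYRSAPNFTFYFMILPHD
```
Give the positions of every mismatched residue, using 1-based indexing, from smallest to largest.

2, 6, 8, 11, 14

Scanning 1-based: 2: E/Q; 6: W/S; 8: M/P; 11: F/T; 14: V/F.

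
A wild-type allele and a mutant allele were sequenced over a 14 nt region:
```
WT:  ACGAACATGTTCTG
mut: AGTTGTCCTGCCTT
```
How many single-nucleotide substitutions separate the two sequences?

11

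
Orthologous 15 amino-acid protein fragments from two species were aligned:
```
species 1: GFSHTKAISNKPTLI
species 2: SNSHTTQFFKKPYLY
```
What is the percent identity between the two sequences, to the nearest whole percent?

40%

9 positions differ (1, 2, 6, 7, 8, 9, 10, 13, 15), so 6 of 15 match: 6/15 = 40%.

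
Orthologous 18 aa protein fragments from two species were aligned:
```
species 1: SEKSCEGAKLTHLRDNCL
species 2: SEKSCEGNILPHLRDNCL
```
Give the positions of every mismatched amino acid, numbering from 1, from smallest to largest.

Scanning 1-based: 8: A/N; 9: K/I; 11: T/P.

8, 9, 11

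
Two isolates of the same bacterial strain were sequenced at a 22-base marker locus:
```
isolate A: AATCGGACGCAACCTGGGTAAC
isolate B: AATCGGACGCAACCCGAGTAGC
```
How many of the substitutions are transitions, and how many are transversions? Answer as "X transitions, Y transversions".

3 transitions, 0 transversions

Transitions (purine↔purine or pyrimidine↔pyrimidine): 15 T→C, 17 G→A, 21 A→G.
Transversions (purine↔pyrimidine): none.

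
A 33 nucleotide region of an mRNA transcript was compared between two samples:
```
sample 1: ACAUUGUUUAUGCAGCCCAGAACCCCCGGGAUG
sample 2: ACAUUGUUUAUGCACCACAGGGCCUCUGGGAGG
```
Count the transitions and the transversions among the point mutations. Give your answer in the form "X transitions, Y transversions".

Mismatches (1-based):
base 15: G→C (purine→pyrimidine, transversion)
base 17: C→A (pyrimidine→purine, transversion)
base 21: A→G (purine→purine, transition)
base 22: A→G (purine→purine, transition)
base 25: C→U (pyrimidine→pyrimidine, transition)
base 27: C→U (pyrimidine→pyrimidine, transition)
base 32: U→G (pyrimidine→purine, transversion)

4 transitions, 3 transversions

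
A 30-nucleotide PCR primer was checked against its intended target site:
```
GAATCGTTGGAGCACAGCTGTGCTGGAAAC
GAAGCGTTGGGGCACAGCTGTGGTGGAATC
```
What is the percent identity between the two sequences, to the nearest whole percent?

87%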